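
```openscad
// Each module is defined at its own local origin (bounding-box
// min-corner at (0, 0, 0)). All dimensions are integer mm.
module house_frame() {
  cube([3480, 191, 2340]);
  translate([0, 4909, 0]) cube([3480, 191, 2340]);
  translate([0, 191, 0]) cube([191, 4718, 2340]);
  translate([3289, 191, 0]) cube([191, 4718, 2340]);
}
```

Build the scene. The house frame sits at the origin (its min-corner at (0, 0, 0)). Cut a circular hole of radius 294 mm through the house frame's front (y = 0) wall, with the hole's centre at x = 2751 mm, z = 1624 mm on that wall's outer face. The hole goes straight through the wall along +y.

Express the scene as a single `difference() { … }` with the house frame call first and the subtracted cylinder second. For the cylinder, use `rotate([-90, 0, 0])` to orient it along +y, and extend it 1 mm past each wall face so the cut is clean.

difference() {
  house_frame();
  translate([2751, -1, 1624]) rotate([-90, 0, 0]) cylinder(h = 193, r = 294);
}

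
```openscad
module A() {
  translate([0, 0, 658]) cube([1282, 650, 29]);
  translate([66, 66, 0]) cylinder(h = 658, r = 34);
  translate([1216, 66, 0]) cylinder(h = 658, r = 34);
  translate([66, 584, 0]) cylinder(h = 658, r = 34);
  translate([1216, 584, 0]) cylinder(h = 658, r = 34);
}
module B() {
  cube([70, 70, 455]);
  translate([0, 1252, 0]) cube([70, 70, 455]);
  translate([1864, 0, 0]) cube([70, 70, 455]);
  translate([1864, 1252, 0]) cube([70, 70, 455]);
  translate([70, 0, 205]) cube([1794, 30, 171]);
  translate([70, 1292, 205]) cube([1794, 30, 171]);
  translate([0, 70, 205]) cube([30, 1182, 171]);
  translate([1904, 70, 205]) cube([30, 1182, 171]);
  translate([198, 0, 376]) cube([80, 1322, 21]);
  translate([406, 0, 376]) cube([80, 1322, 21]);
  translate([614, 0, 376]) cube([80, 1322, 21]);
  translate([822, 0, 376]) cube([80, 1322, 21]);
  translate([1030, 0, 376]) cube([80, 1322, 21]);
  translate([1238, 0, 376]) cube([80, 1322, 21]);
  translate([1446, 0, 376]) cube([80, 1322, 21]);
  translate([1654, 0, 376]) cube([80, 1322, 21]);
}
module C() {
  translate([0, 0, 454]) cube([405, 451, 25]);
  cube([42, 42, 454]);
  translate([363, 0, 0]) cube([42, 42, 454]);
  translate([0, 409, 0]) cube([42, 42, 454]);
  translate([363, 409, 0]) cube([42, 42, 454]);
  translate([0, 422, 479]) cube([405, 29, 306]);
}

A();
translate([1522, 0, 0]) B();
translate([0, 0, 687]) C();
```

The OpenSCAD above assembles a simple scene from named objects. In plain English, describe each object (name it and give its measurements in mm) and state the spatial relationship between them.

A is a table: top 1282 mm (x) × 650 mm (y), 29 mm thick, upper face at z = 687 mm, on four round legs of 68 mm diameter, each leg's bounding box inset 32 mm from the nearest pair of top edges, running from z = 0 to the bottom of the top.

B is a bed frame 1934 mm long (x) by 1322 mm wide (y). Four 70×70 mm corner posts, 455 mm tall, at the corners of the footprint. Four rails of 30 mm thickness and 171 mm height run between adjacent posts with their undersides at z = 205 mm, their outer faces flush with the outside of the frame (the two x-running rails run between the posts' inner faces; the two y-running rails run between the posts' inner faces). 8 slats, each 80 mm wide (x) and 21 mm thick, lie across the top of the two x-running rails, running the full 1322 mm width of the frame in y; the slats are evenly spaced along x between the inner faces of the end posts with equal gaps (rounded down to the nearest mm) at the −x end and between each pair — any rounding remainder accumulates at the +x end.

C is a chair. The seat is a 405×451×25 mm slab with its top at z = 479 mm, on four 42×42 mm corner legs (flush with the seat edges, standing on z = 0). A flat backrest 29 mm thick, 306 mm tall, spans the full seat width and rises from the seat top along its +y edge, rear face flush with the rear of the seat.

The bed frame is on the floor beside the table on its +x side. The chair is on top of the table.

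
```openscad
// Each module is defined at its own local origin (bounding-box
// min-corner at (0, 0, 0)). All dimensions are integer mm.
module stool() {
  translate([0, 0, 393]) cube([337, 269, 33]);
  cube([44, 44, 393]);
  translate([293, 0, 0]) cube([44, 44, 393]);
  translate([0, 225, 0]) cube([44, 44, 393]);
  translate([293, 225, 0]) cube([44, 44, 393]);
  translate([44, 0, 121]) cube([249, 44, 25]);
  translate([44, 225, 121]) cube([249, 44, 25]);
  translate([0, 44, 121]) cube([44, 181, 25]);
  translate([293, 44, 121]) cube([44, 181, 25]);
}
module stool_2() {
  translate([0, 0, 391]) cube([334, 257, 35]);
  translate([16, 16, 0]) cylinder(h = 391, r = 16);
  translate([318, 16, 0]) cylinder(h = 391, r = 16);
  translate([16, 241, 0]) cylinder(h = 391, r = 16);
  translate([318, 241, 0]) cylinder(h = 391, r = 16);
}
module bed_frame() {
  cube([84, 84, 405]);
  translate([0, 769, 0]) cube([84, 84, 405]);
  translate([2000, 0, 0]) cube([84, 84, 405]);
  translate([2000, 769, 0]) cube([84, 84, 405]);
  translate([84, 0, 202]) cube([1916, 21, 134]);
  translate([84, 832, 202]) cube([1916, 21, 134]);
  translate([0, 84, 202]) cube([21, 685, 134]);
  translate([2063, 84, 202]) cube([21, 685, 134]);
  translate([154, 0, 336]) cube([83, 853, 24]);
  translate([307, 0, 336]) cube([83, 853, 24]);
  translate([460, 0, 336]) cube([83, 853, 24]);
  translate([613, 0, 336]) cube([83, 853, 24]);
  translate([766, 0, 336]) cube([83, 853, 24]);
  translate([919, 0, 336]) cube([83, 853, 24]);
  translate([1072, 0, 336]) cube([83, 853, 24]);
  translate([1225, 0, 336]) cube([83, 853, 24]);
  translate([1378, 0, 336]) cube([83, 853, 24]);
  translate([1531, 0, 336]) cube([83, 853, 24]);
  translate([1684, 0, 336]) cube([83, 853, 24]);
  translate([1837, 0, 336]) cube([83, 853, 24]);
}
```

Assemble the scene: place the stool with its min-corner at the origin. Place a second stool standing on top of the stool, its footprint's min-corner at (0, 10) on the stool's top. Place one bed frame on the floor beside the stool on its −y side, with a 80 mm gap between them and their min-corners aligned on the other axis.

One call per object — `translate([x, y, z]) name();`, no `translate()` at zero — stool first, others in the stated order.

stool();
translate([0, 10, 426]) stool_2();
translate([0, -933, 0]) bed_frame();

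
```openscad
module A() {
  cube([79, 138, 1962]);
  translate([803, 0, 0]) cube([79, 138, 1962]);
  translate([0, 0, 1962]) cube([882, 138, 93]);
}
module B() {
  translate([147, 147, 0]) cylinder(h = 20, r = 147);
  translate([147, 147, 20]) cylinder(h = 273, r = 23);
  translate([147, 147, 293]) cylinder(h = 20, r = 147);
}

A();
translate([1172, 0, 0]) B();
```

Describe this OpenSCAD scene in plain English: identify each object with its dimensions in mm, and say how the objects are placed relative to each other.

A is a rectangular door frame: two vertical jambs of 79×138 mm section, 1962 mm tall, with a clear opening 724 mm wide between their inner faces. A header 93 mm tall and 138 mm deep lies on top of the jambs and spans the full outside width.

B is a spool: two coaxial disc flanges of radius 147 mm and thickness 20 mm, joined by a core cylinder of radius 23 mm and height 273 mm. The lower flange rests on z = 0 and the three cylinders share a vertical axis.

The spool is on the floor beside the door frame on its +x side.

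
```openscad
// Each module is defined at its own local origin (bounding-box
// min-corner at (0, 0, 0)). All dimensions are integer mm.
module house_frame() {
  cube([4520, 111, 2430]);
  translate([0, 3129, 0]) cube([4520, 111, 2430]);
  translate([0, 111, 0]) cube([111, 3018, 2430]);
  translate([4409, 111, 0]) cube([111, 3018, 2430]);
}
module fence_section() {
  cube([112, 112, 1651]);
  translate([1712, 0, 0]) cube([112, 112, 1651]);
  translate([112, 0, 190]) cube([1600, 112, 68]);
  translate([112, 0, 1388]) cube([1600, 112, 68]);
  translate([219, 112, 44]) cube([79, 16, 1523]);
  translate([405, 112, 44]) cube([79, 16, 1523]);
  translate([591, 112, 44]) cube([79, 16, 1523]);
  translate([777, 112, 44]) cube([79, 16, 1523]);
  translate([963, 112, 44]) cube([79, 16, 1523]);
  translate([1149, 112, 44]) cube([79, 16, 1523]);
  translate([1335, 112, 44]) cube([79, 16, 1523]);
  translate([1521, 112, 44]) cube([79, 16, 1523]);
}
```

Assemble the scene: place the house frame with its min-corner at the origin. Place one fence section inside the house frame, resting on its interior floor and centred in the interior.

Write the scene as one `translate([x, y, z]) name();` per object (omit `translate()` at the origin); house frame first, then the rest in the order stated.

house_frame();
translate([1348, 1556, 0]) fence_section();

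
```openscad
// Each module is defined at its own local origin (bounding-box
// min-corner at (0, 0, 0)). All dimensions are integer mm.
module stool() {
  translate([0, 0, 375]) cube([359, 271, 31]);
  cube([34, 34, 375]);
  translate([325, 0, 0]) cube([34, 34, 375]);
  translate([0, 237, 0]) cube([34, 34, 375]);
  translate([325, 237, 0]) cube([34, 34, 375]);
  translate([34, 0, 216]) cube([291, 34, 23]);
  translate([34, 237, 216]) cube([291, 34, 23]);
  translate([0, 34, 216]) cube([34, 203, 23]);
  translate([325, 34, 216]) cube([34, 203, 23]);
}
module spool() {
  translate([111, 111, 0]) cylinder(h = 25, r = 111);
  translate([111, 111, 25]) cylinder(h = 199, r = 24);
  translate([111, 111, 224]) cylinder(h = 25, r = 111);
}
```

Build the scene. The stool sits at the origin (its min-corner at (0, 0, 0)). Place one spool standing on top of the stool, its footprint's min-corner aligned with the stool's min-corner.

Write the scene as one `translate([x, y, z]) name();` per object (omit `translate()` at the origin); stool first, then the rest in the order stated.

stool();
translate([0, 0, 406]) spool();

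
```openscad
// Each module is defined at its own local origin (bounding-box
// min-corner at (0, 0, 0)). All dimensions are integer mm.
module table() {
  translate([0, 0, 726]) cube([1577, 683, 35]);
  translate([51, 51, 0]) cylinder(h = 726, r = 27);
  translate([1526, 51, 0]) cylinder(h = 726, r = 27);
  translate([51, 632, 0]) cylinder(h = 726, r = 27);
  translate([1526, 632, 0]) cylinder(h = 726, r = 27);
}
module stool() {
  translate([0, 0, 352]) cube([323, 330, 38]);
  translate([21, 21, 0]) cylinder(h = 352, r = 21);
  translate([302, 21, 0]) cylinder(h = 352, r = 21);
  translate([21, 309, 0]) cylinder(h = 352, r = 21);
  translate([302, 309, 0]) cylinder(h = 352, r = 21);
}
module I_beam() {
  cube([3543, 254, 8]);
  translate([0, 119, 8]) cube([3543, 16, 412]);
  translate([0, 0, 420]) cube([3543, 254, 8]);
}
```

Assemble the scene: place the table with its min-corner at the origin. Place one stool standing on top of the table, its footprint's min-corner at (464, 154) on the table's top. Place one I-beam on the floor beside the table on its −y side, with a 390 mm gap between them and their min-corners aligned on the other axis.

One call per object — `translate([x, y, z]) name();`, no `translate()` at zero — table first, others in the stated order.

table();
translate([464, 154, 761]) stool();
translate([0, -644, 0]) I_beam();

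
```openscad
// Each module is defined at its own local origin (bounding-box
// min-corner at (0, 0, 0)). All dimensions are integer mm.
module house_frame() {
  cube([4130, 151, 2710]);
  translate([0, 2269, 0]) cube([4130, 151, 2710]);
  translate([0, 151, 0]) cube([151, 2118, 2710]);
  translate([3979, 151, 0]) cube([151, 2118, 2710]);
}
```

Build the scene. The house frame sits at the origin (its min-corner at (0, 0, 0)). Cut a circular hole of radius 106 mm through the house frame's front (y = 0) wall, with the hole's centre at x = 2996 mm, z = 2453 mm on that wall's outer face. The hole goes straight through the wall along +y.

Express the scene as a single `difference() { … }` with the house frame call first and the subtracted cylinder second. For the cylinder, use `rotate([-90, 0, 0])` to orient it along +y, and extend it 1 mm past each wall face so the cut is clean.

difference() {
  house_frame();
  translate([2996, -1, 2453]) rotate([-90, 0, 0]) cylinder(h = 153, r = 106);
}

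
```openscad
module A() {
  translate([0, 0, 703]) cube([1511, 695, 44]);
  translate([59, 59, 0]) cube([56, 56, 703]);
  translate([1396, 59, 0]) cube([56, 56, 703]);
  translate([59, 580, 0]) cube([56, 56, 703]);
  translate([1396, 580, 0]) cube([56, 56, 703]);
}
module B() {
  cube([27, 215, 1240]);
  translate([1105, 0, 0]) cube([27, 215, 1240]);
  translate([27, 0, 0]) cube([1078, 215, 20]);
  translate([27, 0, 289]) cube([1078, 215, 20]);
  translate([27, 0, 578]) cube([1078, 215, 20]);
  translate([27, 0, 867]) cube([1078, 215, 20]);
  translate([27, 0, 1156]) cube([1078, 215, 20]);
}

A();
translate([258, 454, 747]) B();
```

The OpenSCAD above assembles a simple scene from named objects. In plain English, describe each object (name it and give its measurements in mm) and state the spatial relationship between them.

A is a table: top 1511 mm (x) × 695 mm (y), 44 mm thick, upper face at z = 747 mm, on four 56×56 mm square legs, each inset 59 mm from the nearest pair of top edges, running from z = 0 to the bottom of the top.

B is an open bookshelf. Two side panels, each 27 mm thick, 215 mm deep and 1240 mm tall, stand 1132 mm apart (outside-to-outside). Between them sit 5 shelves, each 20 mm thick and 215 mm deep, spanning the full gap between the sides. The bottom shelf rests on the floor (its underside at z = 0) and the clear gap between one shelf's top and the next shelf's underside is 269 mm.

The bookshelf is on top of the table.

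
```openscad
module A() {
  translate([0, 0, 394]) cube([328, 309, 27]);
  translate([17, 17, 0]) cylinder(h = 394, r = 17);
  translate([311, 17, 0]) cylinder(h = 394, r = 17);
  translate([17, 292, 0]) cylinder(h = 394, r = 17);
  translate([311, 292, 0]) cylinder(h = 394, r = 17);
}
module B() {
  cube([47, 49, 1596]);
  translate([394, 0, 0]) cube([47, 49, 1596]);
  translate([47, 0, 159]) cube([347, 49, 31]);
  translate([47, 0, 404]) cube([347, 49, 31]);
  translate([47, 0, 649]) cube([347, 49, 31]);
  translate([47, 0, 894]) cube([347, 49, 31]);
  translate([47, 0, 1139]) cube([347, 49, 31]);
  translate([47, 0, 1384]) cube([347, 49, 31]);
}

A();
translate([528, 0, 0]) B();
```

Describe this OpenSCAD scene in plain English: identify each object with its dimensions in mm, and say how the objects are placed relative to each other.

A is a simple wooden stool: a rectangular seat 328 mm (x) by 309 mm (y), 27 mm thick, top face at z = 421 mm, on four round legs, each 34 mm in diameter. The legs rest on z = 0, each leg's axis is inset half a diameter from the nearest pair of seat edges (so the leg's bounding box is flush with the corner).

B is a wooden ladder with two side rails of 47×49 mm section and 1596 mm height, set 441 mm apart overall. Between them run 6 rectangular rungs (49 mm deep, 31 mm thick), front faces flush with the rails' −y face. The bottom of the first rung is 159 mm above the floor and each subsequent rung is 245 mm higher than the one below.

The ladder is on the floor beside the stool on its +x side.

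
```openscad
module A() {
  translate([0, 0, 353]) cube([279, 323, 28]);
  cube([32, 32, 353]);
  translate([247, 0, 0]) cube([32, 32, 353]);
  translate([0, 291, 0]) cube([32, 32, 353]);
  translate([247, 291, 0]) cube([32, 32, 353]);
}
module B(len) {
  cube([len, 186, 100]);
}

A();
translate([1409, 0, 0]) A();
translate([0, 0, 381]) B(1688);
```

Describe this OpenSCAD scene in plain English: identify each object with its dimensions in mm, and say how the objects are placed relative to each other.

A is a four-legged stool. The seat is a 279×323×28 mm slab whose top surface is at z = 381 mm; four square legs, each 32×32 mm in cross-section, run from the floor (z = 0) to the underside of the seat, each flush with a corner of the seat.

B is a rectangular beam 1688 mm long (x), 186 mm deep (y), 100 mm thick (z).

The beam spans the tops of two stools placed 1130 mm apart, resting at z = 381 mm.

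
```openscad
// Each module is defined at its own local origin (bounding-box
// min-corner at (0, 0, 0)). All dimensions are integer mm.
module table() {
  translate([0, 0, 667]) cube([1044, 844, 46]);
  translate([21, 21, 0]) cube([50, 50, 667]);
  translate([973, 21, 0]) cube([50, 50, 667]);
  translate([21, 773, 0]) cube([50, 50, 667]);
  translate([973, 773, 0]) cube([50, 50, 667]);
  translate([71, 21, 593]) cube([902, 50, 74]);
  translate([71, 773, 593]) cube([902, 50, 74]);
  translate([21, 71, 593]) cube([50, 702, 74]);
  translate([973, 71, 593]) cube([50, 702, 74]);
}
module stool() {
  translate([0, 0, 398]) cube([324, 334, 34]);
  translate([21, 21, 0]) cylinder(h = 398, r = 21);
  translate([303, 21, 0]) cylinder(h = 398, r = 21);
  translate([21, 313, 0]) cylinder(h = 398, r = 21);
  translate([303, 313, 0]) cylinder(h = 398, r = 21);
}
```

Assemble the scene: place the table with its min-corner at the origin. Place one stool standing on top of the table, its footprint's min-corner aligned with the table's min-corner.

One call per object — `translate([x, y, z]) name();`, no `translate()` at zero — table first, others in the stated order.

table();
translate([0, 0, 713]) stool();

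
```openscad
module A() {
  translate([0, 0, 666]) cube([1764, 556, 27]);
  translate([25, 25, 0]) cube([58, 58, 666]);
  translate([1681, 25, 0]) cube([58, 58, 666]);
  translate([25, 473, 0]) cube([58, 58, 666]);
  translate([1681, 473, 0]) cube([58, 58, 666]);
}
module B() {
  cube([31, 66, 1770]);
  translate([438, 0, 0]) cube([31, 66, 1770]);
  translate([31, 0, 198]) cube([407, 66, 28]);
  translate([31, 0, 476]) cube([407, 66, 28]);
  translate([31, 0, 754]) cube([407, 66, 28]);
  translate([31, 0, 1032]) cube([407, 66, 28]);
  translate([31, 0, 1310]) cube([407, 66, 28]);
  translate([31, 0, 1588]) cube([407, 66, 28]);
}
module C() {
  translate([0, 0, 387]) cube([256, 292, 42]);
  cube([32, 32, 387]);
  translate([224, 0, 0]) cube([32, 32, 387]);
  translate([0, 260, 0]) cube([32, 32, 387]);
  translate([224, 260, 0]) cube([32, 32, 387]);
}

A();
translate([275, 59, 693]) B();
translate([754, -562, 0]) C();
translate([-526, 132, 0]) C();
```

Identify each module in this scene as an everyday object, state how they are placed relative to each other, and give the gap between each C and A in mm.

Each stool's nearest face is 270 mm from the table's bounding box.

A is a table. B is a ladder. C is a stool. The ladder is on top of the table. Two stools sit around the table at the −y, −x sides. The gap between each stool and the table is 270 mm.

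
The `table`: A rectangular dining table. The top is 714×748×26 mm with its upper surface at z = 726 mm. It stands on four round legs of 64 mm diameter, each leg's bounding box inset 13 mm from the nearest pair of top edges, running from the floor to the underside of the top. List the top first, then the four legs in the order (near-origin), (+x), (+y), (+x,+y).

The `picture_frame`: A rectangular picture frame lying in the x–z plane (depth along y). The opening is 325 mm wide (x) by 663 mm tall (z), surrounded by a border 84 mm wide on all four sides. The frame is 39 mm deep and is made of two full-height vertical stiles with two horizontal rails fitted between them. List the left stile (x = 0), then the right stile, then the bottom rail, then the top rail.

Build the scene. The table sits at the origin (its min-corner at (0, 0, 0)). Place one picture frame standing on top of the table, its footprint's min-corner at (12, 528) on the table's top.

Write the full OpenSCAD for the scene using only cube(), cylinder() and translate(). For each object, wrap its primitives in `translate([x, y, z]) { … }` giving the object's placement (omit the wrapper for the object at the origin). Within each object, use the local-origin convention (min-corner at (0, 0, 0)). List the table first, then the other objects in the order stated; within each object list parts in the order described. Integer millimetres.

translate([0, 0, 700]) cube([714, 748, 26]);
translate([45, 45, 0]) cylinder(h = 700, r = 32);
translate([669, 45, 0]) cylinder(h = 700, r = 32);
translate([45, 703, 0]) cylinder(h = 700, r = 32);
translate([669, 703, 0]) cylinder(h = 700, r = 32);
translate([12, 528, 726]) {
  cube([84, 39, 831]);
  translate([409, 0, 0]) cube([84, 39, 831]);
  translate([84, 0, 0]) cube([325, 39, 84]);
  translate([84, 0, 747]) cube([325, 39, 84]);
}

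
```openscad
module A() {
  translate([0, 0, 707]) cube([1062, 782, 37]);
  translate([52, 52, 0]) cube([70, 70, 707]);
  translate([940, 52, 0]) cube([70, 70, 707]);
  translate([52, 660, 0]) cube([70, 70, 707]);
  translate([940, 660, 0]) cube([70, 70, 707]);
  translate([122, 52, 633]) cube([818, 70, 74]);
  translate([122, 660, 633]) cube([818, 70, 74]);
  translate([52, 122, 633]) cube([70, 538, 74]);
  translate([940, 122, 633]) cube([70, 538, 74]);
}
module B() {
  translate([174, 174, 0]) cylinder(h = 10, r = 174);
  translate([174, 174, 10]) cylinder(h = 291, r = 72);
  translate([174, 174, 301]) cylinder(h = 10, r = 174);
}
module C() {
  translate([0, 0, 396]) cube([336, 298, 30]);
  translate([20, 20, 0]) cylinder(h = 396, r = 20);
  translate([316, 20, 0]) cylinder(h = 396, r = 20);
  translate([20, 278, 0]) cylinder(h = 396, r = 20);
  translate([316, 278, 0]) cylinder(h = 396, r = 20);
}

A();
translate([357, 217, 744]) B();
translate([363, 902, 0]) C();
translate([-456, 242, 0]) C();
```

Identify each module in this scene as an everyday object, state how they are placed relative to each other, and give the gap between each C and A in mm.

A is a table. B is a spool. C is a stool. The spool is on top of the table, centred. Two stools sit around the table at the +y, −x sides. The gap between each stool and the table is 120 mm.

Each stool's nearest face is 120 mm from the table's bounding box.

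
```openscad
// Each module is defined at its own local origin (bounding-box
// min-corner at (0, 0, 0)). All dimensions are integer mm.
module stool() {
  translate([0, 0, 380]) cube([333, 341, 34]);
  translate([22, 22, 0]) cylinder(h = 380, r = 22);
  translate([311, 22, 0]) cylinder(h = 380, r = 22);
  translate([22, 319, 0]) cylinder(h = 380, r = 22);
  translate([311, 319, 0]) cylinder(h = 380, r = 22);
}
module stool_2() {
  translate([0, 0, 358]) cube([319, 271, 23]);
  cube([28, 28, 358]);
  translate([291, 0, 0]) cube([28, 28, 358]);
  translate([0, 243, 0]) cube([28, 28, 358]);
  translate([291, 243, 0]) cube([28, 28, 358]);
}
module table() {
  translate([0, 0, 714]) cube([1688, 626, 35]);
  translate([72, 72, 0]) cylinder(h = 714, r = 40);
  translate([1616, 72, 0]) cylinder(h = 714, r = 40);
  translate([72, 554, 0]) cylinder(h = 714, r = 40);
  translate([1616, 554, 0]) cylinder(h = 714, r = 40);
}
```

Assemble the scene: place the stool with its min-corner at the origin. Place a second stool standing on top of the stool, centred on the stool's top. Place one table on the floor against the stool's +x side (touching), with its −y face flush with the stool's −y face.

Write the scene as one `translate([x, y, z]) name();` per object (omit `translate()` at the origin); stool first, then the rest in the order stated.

stool();
translate([7, 35, 414]) stool_2();
translate([333, 0, 0]) table();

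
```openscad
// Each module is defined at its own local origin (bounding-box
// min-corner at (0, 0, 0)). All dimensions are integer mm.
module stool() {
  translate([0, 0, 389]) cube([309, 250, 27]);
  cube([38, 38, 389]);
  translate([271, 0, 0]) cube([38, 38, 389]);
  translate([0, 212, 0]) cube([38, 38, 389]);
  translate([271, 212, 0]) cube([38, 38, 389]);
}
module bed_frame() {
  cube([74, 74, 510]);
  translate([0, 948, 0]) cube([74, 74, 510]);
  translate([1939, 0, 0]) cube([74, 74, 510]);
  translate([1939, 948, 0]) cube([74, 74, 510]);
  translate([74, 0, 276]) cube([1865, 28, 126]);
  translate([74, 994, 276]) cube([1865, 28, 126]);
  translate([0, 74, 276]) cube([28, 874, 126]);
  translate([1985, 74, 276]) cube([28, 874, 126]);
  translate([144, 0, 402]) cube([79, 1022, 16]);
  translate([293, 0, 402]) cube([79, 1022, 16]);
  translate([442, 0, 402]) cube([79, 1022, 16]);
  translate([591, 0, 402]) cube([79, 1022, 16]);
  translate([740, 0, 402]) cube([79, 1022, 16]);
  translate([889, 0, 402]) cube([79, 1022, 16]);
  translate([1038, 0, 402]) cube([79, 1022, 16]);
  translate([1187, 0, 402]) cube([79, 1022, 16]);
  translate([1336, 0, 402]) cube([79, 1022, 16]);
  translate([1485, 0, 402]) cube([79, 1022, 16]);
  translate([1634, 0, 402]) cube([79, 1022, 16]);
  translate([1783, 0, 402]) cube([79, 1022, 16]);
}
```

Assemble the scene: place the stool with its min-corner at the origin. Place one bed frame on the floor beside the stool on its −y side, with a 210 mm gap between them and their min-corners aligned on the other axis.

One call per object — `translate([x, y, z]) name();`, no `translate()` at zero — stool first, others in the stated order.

stool();
translate([0, -1232, 0]) bed_frame();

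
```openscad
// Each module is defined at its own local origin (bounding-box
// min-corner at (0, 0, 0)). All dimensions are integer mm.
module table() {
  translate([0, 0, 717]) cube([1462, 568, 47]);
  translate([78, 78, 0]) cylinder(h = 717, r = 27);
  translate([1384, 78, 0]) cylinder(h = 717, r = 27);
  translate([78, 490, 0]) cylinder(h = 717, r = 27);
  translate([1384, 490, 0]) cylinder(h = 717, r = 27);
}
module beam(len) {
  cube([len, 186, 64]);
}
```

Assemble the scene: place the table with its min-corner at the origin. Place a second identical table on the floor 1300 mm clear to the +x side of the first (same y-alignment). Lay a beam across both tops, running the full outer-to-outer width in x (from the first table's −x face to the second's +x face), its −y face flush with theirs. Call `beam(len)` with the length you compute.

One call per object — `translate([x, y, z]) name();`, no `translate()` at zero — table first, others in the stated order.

table();
translate([2762, 0, 0]) table();
translate([0, 0, 764]) beam(4224);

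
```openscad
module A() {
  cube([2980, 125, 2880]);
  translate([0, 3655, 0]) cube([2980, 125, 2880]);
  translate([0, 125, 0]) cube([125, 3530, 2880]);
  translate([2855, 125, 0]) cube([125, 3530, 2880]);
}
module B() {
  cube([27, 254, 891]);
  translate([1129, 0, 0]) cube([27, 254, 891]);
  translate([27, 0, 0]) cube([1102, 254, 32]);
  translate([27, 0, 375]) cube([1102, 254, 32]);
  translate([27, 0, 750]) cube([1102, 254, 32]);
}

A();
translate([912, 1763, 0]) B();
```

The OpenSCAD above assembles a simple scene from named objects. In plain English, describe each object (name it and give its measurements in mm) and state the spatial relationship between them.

A is a box-shaped house frame (walls only): outside footprint 2980×3780 mm, wall height 2880 mm, wall thickness 125 mm. The two y-facing walls run the full x-width; the two x-facing walls fit between the inner faces of the y-facing walls.

B is an open bookshelf. Two side panels, each 27 mm thick, 254 mm deep and 891 mm tall, stand 1156 mm apart (outside-to-outside). Between them sit 3 shelves, each 32 mm thick and 254 mm deep, spanning the full gap between the sides. The bottom shelf rests on the floor (its underside at z = 0) and the clear gap between one shelf's top and the next shelf's underside is 343 mm.

The bookshelf sits inside the house frame, centred.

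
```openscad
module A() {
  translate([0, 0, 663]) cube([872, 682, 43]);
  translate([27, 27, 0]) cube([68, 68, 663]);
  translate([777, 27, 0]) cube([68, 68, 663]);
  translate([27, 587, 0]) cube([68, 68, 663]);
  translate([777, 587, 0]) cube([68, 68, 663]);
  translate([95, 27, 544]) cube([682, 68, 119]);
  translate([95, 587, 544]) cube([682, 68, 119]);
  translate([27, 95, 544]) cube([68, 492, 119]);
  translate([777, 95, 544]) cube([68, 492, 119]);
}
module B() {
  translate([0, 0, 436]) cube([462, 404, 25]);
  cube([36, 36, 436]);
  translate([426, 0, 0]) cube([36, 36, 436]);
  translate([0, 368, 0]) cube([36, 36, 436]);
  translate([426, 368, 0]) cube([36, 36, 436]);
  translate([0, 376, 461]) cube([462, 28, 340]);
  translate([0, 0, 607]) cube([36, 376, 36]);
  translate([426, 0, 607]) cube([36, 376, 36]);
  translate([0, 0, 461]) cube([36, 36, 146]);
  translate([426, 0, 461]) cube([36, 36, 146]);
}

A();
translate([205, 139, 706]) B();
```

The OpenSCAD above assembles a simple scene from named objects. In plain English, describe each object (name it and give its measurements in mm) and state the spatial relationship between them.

A is a rectangular dining table. The top is 872×682×43 mm with its upper surface at z = 706 mm. It stands on four 68×68 mm square legs, each inset 27 mm from the nearest pair of top edges, running from the floor to the underside of the top. Four apron rails, 68 mm thick and 119 mm tall, run between adjacent legs with their top edges flush with the underside of the top and their outer faces flush with the legs' outer faces.

B is a chair. The seat is a 462×404×25 mm slab with its top at z = 461 mm, on four 36×36 mm corner legs (flush with the seat edges, standing on z = 0). A flat backrest 28 mm thick, 340 mm tall, spans the full seat width and rises from the seat top along its +y edge, rear face flush with the rear of the seat. Two armrests of 36×36 mm section run along each side from the seat's front edge to the front of the backrest, top faces 182 mm above the seat top and outer faces flush with the seat's x-edges; a 36×36 mm post under the front of each armrest stands on the seat at the front corner.

The chair is on top of the table, centred.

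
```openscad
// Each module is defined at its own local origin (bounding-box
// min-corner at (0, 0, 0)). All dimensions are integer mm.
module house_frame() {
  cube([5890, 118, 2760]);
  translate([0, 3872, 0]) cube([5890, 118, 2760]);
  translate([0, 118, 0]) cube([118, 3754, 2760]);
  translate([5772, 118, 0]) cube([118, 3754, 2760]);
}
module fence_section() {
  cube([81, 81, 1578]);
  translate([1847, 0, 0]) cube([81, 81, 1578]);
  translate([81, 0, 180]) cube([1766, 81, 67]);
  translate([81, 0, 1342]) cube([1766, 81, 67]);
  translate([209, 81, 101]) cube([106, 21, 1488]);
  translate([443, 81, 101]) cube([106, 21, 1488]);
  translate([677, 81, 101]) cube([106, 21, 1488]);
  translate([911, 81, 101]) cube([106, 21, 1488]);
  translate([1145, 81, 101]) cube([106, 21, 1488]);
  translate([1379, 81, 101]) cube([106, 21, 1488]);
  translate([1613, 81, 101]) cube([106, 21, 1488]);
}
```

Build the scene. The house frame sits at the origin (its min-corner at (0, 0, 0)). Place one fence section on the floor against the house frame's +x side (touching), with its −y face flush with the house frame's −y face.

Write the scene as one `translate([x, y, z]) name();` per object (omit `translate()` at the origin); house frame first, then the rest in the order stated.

house_frame();
translate([5890, 0, 0]) fence_section();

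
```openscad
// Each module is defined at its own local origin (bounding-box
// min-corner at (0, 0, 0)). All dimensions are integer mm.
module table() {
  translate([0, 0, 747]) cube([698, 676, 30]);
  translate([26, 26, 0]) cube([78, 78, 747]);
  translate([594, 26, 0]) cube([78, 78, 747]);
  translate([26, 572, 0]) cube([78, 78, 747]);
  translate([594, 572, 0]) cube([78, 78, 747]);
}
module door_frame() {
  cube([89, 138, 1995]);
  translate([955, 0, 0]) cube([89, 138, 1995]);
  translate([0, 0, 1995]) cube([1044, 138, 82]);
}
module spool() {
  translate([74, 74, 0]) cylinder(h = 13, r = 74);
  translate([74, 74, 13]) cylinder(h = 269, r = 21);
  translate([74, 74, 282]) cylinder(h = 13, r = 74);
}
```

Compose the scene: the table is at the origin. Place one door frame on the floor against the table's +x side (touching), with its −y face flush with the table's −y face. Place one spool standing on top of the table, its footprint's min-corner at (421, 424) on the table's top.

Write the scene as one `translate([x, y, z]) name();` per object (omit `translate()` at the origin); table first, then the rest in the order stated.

table();
translate([698, 0, 0]) door_frame();
translate([421, 424, 777]) spool();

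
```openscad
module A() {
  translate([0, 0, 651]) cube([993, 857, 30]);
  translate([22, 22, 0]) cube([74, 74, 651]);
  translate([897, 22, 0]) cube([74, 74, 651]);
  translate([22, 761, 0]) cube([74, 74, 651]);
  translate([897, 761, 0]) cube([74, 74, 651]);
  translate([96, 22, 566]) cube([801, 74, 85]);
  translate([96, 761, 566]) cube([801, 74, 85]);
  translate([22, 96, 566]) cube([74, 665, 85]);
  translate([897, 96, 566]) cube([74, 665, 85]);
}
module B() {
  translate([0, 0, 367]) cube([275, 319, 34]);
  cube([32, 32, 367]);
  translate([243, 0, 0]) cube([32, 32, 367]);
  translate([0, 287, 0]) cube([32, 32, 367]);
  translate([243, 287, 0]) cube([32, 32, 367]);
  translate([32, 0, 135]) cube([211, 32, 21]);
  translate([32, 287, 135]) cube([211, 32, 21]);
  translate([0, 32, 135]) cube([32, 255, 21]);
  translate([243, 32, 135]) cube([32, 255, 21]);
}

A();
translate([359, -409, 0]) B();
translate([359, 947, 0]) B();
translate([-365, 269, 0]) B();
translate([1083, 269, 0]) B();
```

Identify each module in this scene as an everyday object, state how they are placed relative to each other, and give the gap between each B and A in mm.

Each stool's nearest face is 90 mm from the table's bounding box.

A is a table. B is a stool. Four stools sit around the table at the −y, +y, −x, +x sides. The gap between each stool and the table is 90 mm.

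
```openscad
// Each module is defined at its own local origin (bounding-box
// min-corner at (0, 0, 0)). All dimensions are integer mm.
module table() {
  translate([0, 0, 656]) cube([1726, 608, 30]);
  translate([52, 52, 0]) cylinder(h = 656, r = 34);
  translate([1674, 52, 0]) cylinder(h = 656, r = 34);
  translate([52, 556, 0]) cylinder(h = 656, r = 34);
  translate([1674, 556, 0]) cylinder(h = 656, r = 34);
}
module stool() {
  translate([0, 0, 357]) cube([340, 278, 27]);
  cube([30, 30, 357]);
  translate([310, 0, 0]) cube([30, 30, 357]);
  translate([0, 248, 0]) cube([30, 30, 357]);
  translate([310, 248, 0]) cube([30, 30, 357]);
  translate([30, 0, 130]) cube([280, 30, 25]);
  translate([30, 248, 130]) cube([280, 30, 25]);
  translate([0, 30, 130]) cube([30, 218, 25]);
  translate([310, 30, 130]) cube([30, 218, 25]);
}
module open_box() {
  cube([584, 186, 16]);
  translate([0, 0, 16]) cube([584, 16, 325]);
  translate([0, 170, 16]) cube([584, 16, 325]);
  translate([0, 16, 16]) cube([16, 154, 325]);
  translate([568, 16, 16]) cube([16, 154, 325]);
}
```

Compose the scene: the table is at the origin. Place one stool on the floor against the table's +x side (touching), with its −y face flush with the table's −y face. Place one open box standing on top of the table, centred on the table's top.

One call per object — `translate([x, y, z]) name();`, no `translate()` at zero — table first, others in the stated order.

table();
translate([1726, 0, 0]) stool();
translate([571, 211, 686]) open_box();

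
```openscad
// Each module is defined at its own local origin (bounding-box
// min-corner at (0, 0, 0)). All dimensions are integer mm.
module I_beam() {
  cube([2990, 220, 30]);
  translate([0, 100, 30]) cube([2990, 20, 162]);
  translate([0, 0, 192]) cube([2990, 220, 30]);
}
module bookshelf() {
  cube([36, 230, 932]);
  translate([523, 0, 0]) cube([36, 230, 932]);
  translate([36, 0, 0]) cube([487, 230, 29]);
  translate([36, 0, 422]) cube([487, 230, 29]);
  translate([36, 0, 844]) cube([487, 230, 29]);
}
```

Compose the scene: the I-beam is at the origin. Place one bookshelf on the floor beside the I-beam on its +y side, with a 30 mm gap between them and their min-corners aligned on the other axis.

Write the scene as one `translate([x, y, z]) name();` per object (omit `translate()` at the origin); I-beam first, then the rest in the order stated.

I_beam();
translate([0, 250, 0]) bookshelf();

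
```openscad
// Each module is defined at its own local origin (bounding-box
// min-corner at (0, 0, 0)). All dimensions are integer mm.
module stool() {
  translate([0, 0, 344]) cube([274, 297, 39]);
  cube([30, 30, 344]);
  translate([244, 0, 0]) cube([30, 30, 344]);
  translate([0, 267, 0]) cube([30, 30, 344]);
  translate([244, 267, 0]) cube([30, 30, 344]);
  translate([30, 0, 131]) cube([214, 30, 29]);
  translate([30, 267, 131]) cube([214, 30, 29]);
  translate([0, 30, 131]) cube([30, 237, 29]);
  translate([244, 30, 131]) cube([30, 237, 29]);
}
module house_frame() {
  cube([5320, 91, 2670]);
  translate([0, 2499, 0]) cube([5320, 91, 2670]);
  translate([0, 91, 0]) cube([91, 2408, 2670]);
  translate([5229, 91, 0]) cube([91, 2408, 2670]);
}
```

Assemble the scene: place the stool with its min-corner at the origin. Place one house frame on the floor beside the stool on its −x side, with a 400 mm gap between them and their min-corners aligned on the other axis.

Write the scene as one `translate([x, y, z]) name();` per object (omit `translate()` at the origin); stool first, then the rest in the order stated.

stool();
translate([-5720, 0, 0]) house_frame();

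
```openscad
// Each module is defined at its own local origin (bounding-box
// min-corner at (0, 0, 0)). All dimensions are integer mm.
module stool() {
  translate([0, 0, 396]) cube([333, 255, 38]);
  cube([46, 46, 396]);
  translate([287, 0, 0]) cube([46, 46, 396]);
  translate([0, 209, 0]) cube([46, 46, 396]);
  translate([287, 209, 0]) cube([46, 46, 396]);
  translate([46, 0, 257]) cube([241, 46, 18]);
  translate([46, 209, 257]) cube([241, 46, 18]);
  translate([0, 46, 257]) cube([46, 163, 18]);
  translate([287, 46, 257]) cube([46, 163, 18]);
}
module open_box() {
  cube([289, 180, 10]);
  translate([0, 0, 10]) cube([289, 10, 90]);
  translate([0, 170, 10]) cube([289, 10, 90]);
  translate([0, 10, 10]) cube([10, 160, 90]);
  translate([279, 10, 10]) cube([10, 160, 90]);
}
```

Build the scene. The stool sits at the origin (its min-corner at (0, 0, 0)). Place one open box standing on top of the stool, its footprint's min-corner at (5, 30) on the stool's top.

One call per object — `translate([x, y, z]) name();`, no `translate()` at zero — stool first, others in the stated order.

stool();
translate([5, 30, 434]) open_box();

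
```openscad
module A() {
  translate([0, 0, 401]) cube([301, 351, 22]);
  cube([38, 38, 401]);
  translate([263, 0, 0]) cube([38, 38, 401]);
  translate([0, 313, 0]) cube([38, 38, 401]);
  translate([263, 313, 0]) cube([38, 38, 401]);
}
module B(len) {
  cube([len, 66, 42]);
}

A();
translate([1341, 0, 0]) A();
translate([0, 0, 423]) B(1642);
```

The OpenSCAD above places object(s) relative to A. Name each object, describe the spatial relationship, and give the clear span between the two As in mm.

A is a stool. B is a beam. A beam spans the tops of two stools. The clear span between the two stools is 1040 mm.

Second stool starts at x = 1341; first ends at x = 301; clear span = 1341 − 301 = 1040 mm.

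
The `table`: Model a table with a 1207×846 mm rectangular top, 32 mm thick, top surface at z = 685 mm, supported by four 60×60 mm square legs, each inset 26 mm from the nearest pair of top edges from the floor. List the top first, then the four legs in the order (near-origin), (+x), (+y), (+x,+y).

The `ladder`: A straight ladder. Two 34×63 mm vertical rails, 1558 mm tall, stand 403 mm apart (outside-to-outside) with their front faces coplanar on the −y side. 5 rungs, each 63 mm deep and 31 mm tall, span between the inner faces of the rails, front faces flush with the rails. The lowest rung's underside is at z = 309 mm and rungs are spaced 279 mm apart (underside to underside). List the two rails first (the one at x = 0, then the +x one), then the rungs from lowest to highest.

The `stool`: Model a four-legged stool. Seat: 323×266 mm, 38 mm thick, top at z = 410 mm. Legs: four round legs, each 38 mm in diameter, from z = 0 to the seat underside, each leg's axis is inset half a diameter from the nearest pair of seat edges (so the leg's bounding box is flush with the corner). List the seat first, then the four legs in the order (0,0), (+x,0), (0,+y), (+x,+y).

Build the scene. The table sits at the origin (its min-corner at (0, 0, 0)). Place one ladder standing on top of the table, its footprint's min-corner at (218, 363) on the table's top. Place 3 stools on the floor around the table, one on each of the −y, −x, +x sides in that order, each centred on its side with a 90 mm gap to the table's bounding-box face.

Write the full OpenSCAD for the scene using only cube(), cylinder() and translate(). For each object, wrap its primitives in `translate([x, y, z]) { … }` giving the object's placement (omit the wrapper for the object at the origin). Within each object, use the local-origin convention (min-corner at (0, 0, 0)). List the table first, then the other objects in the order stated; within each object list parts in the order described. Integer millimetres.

translate([0, 0, 653]) cube([1207, 846, 32]);
translate([26, 26, 0]) cube([60, 60, 653]);
translate([1121, 26, 0]) cube([60, 60, 653]);
translate([26, 760, 0]) cube([60, 60, 653]);
translate([1121, 760, 0]) cube([60, 60, 653]);
translate([218, 363, 685]) {
  cube([34, 63, 1558]);
  translate([369, 0, 0]) cube([34, 63, 1558]);
  translate([34, 0, 309]) cube([335, 63, 31]);
  translate([34, 0, 588]) cube([335, 63, 31]);
  translate([34, 0, 867]) cube([335, 63, 31]);
  translate([34, 0, 1146]) cube([335, 63, 31]);
  translate([34, 0, 1425]) cube([335, 63, 31]);
}
translate([442, -356, 0]) {
  translate([0, 0, 372]) cube([323, 266, 38]);
  translate([19, 19, 0]) cylinder(h = 372, r = 19);
  translate([304, 19, 0]) cylinder(h = 372, r = 19);
  translate([19, 247, 0]) cylinder(h = 372, r = 19);
  translate([304, 247, 0]) cylinder(h = 372, r = 19);
}
translate([-413, 290, 0]) {
  translate([0, 0, 372]) cube([323, 266, 38]);
  translate([19, 19, 0]) cylinder(h = 372, r = 19);
  translate([304, 19, 0]) cylinder(h = 372, r = 19);
  translate([19, 247, 0]) cylinder(h = 372, r = 19);
  translate([304, 247, 0]) cylinder(h = 372, r = 19);
}
translate([1297, 290, 0]) {
  translate([0, 0, 372]) cube([323, 266, 38]);
  translate([19, 19, 0]) cylinder(h = 372, r = 19);
  translate([304, 19, 0]) cylinder(h = 372, r = 19);
  translate([19, 247, 0]) cylinder(h = 372, r = 19);
  translate([304, 247, 0]) cylinder(h = 372, r = 19);
}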